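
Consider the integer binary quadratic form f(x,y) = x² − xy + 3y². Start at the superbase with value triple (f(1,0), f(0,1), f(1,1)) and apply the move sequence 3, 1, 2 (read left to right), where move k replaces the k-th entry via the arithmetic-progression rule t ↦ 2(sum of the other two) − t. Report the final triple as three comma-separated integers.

start (1,3,3) = (f(1,0),f(0,1),f(1,1))
replace slot 3: 2·(1+3) − 3 = 5 → (1,3,5)
replace slot 1: 2·(3+5) − 1 = 15 → (15,3,5)
replace slot 2: 2·(15+5) − 3 = 37 → (15,37,5)

15,37,5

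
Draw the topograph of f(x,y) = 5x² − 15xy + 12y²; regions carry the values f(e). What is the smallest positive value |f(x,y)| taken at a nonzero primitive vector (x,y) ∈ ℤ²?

translate: b→5 (≡-15 mod 10), so (5,-15,12)→(5,5,2)
flip: (5,5,2)→(2,-5,5)
translate: b→-1 (≡-5 mod 4), so (2,-5,5)→(2,-1,2)
flip: (2,-1,2)→(2,1,2)
reduced (well bottom): (2,1,2) with a≤c, −a<b≤a
well minimum = a = 2

2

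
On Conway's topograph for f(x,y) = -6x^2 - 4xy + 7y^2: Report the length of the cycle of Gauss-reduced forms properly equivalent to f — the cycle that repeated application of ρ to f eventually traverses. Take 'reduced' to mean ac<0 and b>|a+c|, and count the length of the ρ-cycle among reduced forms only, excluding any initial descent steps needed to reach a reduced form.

D = 184, ⌊√D⌋ = 13
descent: ρ → (7,4,-6)  [lands on river]
river: ρ → (-6,8,5)
river: ρ → (5,12,-2)
river: ρ → (-2,12,5)
river: ρ → (5,8,-6)
river: ρ → (-6,4,7)
river: ρ → (7,10,-3)
river: ρ → (-3,8,10)
river: ρ → (10,12,-1)
river: ρ → (-1,12,10)
river: ρ → (10,8,-3)
river: ρ → (-3,10,7)
ρ-cycle length = 12 (tail of 1 descent step not counted)

12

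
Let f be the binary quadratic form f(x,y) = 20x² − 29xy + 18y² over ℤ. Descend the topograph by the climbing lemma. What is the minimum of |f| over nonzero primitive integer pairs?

translate: b→11 (≡-29 mod 40), so (20,-29,18)→(20,11,9)
flip: (20,11,9)→(9,-11,20)
translate: b→7 (≡-11 mod 18), so (9,-11,20)→(9,7,18)
reduced (well bottom): (9,7,18) with a≤c, −a<b≤a
well minimum = a = 9

9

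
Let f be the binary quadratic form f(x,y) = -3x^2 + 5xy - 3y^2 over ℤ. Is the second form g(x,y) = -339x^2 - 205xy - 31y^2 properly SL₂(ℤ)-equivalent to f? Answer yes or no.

D₁ = -11, D₂ = -11
f is negative-definite; reduce −f:
−f: translate: b→1 (≡-5 mod 6), so (3,-5,3)→(3,1,1)
−f: flip: (3,1,1)→(1,-1,3)
−f: translate: b→1 (≡-1 mod 2), so (1,-1,3)→(1,1,3)
−f: reduced (well bottom): (1,1,3) with a≤c, −a<b≤a
flip sign back: reduced form of f is (-1,-1,-3)
g is negative-definite; reduce −g:
−g: flip: (339,205,31)→(31,-205,339)
−g: translate: b→-19 (≡-205 mod 62), so (31,-205,339)→(31,-19,3)
−g: flip: (31,-19,3)→(3,19,31)
−g: translate: b→1 (≡19 mod 6), so (3,19,31)→(3,1,1)
−g: flip: (3,1,1)→(1,-1,3)
−g: translate: b→1 (≡-1 mod 2), so (1,-1,3)→(1,1,3)
−g: reduced (well bottom): (1,1,3) with a≤c, −a<b≤a
flip sign back: reduced form of g is (-1,-1,-3)
reduced forms (-1, -1, -3) vs (-1, -1, -3) ⇒ equivalent

yes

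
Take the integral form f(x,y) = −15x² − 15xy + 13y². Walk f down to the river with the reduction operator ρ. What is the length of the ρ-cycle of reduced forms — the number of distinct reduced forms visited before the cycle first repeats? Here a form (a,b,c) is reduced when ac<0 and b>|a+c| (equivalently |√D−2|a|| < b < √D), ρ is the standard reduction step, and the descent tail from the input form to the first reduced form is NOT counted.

D = 1005, ⌊√D⌋ = 31
descent: ρ → (13,15,-15)  [lands on river]
river: ρ → (-15,15,13)
river: ρ → (13,11,-17)
river: ρ → (-17,23,7)
river: ρ → (7,19,-23)
river: ρ → (-23,27,3)
river: ρ → (3,27,-23)
river: ρ → (-23,19,7)
river: ρ → (7,23,-17)
river: ρ → (-17,11,13)
ρ-cycle length = 10 (tail of 1 descent step not counted)

10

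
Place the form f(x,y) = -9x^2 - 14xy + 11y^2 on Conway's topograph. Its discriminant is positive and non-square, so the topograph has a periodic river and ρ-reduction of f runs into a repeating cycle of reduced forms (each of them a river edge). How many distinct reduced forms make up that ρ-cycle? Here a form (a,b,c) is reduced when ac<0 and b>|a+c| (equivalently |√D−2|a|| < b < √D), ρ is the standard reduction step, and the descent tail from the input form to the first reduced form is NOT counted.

D = 592, ⌊√D⌋ = 24
descent: ρ → (11,14,-9)  [lands on river]
river: ρ → (-9,22,3)
river: ρ → (3,20,-16)
river: ρ → (-16,12,7)
river: ρ → (7,16,-12)
river: ρ → (-12,8,11)
ρ-cycle length = 6 (tail of 1 descent step not counted)

6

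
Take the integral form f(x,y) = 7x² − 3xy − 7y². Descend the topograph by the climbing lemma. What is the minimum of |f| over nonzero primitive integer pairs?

descent: ρ → (-7,3,7)  [lands on river]
river: ρ → (7,11,-3)
river: ρ → (-3,13,3)
river: ρ → (3,11,-7)
closes: descent 1, river 4
min |a| on river = 3

3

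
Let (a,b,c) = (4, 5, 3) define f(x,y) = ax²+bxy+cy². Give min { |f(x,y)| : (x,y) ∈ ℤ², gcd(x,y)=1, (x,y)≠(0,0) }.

translate: b→-3 (≡5 mod 8), so (4,5,3)→(4,-3,2)
flip: (4,-3,2)→(2,3,4)
translate: b→-1 (≡3 mod 4), so (2,3,4)→(2,-1,3)
reduced (well bottom): (2,-1,3) with a≤c, −a<b≤a
well minimum = a = 2

2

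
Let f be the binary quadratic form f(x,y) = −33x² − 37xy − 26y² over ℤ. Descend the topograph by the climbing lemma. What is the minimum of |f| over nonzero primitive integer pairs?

translate: b→-29 (≡37 mod 66), so (33,37,26)→(33,-29,22)
flip: (33,-29,22)→(22,29,33)
translate: b→-15 (≡29 mod 44), so (22,29,33)→(22,-15,26)
reduced (well bottom): (22,-15,26) with a≤c, −a<b≤a
well minimum |f| = |-22| = 22 (negative-definite)

22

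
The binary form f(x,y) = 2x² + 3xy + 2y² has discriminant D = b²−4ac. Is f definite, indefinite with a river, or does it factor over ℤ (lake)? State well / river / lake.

D = b²−4ac = 3² − 4·2·2 = -7
D < 0 ⇒ definite ⇒ every region one sign ⇒ single well

well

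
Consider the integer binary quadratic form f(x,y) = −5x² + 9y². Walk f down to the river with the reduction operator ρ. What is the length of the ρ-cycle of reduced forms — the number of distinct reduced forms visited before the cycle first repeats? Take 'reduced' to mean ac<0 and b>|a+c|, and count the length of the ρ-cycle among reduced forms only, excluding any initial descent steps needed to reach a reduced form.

D = 180, ⌊√D⌋ = 13
descent: ρ → (9,0,-5)
descent: ρ → (-5,10,4)  [lands on river]
river: ρ → (4,6,-9)
river: ρ → (-9,12,1)
river: ρ → (1,12,-9)
river: ρ → (-9,6,4)
river: ρ → (4,10,-5)
ρ-cycle length = 6 (tail of 2 descent steps not counted)

6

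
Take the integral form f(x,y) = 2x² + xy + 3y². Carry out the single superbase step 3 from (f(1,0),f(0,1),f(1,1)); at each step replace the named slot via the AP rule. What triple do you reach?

start (2,3,6) = (f(1,0),f(0,1),f(1,1))
replace slot 3: 2·(2+3) − 6 = 4 → (2,3,4)

2,3,4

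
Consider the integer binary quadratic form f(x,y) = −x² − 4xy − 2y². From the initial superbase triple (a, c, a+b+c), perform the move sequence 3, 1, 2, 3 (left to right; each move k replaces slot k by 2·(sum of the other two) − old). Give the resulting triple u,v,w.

start (-1,-2,-7) = (f(1,0),f(0,1),f(1,1))
replace slot 3: 2·((-1)+(-2)) − (-7) = 1 → (-1,-2,1)
replace slot 1: 2·((-2)+1) − (-1) = -1 → (-1,-2,1)
replace slot 2: 2·((-1)+1) − (-2) = 2 → (-1,2,1)
replace slot 3: 2·((-1)+2) − 1 = 1 → (-1,2,1)

-1,2,1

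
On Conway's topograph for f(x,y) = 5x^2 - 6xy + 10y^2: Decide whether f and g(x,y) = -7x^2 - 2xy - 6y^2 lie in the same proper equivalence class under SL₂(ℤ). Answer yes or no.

D₁ = -164, D₂ = -164
f: translate: b→4 (≡-6 mod 10), so (5,-6,10)→(5,4,9)
f: reduced (well bottom): (5,4,9) with a≤c, −a<b≤a
g is negative-definite; reduce −g:
−g: flip: (7,2,6)→(6,-2,7)
−g: reduced (well bottom): (6,-2,7) with a≤c, −a<b≤a
flip sign back: reduced form of g is (-6,2,-7)
reduced forms (5, 4, 9) vs (-6, 2, -7) ⇒ inequivalent

no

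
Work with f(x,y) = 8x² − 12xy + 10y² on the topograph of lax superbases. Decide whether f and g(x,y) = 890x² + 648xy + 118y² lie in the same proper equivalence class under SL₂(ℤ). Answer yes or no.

D₁ = -176, D₂ = -176
f: translate: b→4 (≡-12 mod 16), so (8,-12,10)→(8,4,6)
f: flip: (8,4,6)→(6,-4,8)
f: reduced (well bottom): (6,-4,8) with a≤c, −a<b≤a
g: flip: (890,648,118)→(118,-648,890)
g: translate: b→60 (≡-648 mod 236), so (118,-648,890)→(118,60,8)
g: flip: (118,60,8)→(8,-60,118)
g: translate: b→4 (≡-60 mod 16), so (8,-60,118)→(8,4,6)
g: flip: (8,4,6)→(6,-4,8)
g: reduced (well bottom): (6,-4,8) with a≤c, −a<b≤a
reduced forms (6, -4, 8) vs (6, -4, 8) ⇒ equivalent

yes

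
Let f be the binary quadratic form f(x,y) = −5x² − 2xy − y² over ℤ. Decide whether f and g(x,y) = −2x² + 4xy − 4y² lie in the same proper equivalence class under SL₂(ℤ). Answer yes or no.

D₁ = -16, D₂ = -16
f is negative-definite; reduce −f:
−f: flip: (5,2,1)→(1,-2,5)
−f: translate: b→0 (≡-2 mod 2), so (1,-2,5)→(1,0,4)
−f: reduced (well bottom): (1,0,4) with a≤c, −a<b≤a
flip sign back: reduced form of f is (-1,0,-4)
g is negative-definite; reduce −g:
−g: translate: b→0 (≡-4 mod 4), so (2,-4,4)→(2,0,2)
−g: reduced (well bottom): (2,0,2) with a≤c, −a<b≤a
flip sign back: reduced form of g is (-2,0,-2)
reduced forms (-1, 0, -4) vs (-2, 0, -2) ⇒ inequivalent

no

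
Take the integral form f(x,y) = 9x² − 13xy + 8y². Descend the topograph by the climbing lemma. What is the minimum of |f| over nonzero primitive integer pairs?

translate: b→5 (≡-13 mod 18), so (9,-13,8)→(9,5,4)
flip: (9,5,4)→(4,-5,9)
translate: b→3 (≡-5 mod 8), so (4,-5,9)→(4,3,8)
reduced (well bottom): (4,3,8) with a≤c, −a<b≤a
well minimum = a = 4

4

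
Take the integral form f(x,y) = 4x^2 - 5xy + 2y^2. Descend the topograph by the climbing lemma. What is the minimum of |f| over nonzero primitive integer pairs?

translate: b→3 (≡-5 mod 8), so (4,-5,2)→(4,3,1)
flip: (4,3,1)→(1,-3,4)
translate: b→1 (≡-3 mod 2), so (1,-3,4)→(1,1,2)
reduced (well bottom): (1,1,2) with a≤c, −a<b≤a
well minimum = a = 1

1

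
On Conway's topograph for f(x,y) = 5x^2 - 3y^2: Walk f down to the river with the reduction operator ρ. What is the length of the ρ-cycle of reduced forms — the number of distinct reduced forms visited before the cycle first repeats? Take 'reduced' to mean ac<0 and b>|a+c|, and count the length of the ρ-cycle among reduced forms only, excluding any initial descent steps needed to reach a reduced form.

D = 60, ⌊√D⌋ = 7
descent: ρ → (-3,6,2)  [lands on river]
river: ρ → (2,6,-3)
ρ-cycle length = 2 (tail of 1 descent step not counted)

2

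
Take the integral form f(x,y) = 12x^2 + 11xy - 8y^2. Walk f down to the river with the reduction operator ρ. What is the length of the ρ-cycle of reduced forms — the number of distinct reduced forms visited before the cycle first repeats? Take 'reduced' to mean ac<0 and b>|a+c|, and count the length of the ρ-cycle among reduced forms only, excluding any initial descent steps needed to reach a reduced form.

D = 505, ⌊√D⌋ = 22
river: ρ → (-8,21,2)
river: ρ → (2,19,-18)
river: ρ → (-18,17,3)
river: ρ → (3,19,-12)
river: ρ → (-12,5,10)
river: ρ → (10,15,-7)
river: ρ → (-7,13,12)
river: ρ → (12,11,-8)
ρ-cycle length = 8 (tail of 0 descent steps not counted)

8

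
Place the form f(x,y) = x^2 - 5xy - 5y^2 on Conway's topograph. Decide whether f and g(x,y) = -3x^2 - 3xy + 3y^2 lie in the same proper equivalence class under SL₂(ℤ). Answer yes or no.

D₁ = 45, D₂ = 45
river cycle of f (length 2): (-5, 5, 1), (1, 5, -5)
river cycle of g (length 2): (3, 3, -3), (-3, 3, 3)
cycles differ ⇒ inequivalent

no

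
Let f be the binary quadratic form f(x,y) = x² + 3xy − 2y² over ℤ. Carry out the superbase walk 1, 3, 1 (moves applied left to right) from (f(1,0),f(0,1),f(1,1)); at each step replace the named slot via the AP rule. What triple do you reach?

start (1,-2,2) = (f(1,0),f(0,1),f(1,1))
replace slot 1: 2·((-2)+2) − 1 = -1 → (-1,-2,2)
replace slot 3: 2·((-1)+(-2)) − 2 = -8 → (-1,-2,-8)
replace slot 1: 2·((-2)+(-8)) − (-1) = -19 → (-19,-2,-8)

-19,-2,-8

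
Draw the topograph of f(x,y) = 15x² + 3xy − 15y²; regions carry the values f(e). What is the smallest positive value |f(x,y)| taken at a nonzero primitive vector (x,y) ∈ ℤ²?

river: ρ → (-15,27,3)
river: ρ → (3,27,-15)
river: ρ → (-15,3,15)
river: ρ → (15,27,-3)
river: ρ → (-3,27,15)
river: ρ → (15,3,-15)
closes: descent 0, river 6
min |a| on river = 3

3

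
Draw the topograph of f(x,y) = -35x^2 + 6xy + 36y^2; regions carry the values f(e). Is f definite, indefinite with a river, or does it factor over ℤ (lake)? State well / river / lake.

D = b²−4ac = 6² − 4·(-35)·36 = 5076
D > 0 non-square ⇒ indefinite ⇒ periodic river

river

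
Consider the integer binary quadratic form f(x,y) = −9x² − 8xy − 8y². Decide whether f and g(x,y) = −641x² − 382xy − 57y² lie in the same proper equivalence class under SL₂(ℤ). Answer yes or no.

D₁ = -224, D₂ = -224
f is negative-definite; reduce −f:
−f: flip: (9,8,8)→(8,-8,9)
−f: translate: b→8 (≡-8 mod 16), so (8,-8,9)→(8,8,9)
−f: reduced (well bottom): (8,8,9) with a≤c, −a<b≤a
flip sign back: reduced form of f is (-8,-8,-9)
g is negative-definite; reduce −g:
−g: flip: (641,382,57)→(57,-382,641)
−g: translate: b→-40 (≡-382 mod 114), so (57,-382,641)→(57,-40,8)
−g: flip: (57,-40,8)→(8,40,57)
−g: translate: b→8 (≡40 mod 16), so (8,40,57)→(8,8,9)
−g: reduced (well bottom): (8,8,9) with a≤c, −a<b≤a
flip sign back: reduced form of g is (-8,-8,-9)
reduced forms (-8, -8, -9) vs (-8, -8, -9) ⇒ equivalent

yes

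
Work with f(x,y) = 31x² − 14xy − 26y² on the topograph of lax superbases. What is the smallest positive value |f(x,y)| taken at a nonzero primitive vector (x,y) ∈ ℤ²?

descent: ρ → (-26,14,31)  [lands on river]
river: ρ → (31,48,-9)
river: ρ → (-9,42,46)
river: ρ → (46,50,-5)
river: ρ → (-5,50,46)
river: ρ → (46,42,-9)
river: ρ → (-9,48,31)
river: ρ → (31,14,-26)
river: ρ → (-26,38,19)
river: ρ → (19,38,-26)
closes: descent 1, river 10
min |a| on river = 5

5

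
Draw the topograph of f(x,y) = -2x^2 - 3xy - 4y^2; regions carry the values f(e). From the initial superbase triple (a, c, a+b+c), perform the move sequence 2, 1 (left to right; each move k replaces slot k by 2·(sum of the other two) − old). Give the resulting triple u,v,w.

start (-2,-4,-9) = (f(1,0),f(0,1),f(1,1))
replace slot 2: 2·((-2)+(-9)) − (-4) = -18 → (-2,-18,-9)
replace slot 1: 2·((-18)+(-9)) − (-2) = -52 → (-52,-18,-9)

-52,-18,-9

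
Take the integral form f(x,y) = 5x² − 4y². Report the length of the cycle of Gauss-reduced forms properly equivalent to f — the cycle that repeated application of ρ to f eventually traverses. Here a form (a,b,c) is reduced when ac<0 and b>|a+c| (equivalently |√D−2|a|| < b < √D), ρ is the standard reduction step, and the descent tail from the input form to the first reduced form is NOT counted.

D = 80, ⌊√D⌋ = 8
descent: ρ → (-4,8,1)  [lands on river]
river: ρ → (1,8,-4)
ρ-cycle length = 2 (tail of 1 descent step not counted)

2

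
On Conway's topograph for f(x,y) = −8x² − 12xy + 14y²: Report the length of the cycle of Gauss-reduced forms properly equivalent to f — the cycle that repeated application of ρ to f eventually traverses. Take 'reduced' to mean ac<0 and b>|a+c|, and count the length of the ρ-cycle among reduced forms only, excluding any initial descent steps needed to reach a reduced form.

D = 592, ⌊√D⌋ = 24
descent: ρ → (14,12,-8)  [lands on river]
river: ρ → (-8,20,6)
river: ρ → (6,16,-14)
river: ρ → (-14,12,8)
river: ρ → (8,20,-6)
river: ρ → (-6,16,14)
ρ-cycle length = 6 (tail of 1 descent step not counted)

6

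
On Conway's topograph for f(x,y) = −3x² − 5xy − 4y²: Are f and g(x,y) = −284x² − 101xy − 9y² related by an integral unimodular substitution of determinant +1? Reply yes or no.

D₁ = -23, D₂ = -23
f is negative-definite; reduce −f:
−f: translate: b→-1 (≡5 mod 6), so (3,5,4)→(3,-1,2)
−f: flip: (3,-1,2)→(2,1,3)
−f: reduced (well bottom): (2,1,3) with a≤c, −a<b≤a
flip sign back: reduced form of f is (-2,-1,-3)
g is negative-definite; reduce −g:
−g: flip: (284,101,9)→(9,-101,284)
−g: translate: b→7 (≡-101 mod 18), so (9,-101,284)→(9,7,2)
−g: flip: (9,7,2)→(2,-7,9)
−g: translate: b→1 (≡-7 mod 4), so (2,-7,9)→(2,1,3)
−g: reduced (well bottom): (2,1,3) with a≤c, −a<b≤a
flip sign back: reduced form of g is (-2,-1,-3)
reduced forms (-2, -1, -3) vs (-2, -1, -3) ⇒ equivalent

yes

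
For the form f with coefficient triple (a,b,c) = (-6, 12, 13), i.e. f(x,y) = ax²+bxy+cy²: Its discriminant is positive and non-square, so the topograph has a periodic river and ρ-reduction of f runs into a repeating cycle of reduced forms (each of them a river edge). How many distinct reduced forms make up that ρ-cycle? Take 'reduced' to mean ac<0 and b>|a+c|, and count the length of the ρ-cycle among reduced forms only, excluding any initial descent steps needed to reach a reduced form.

D = 456, ⌊√D⌋ = 21
river: ρ → (13,14,-5)
river: ρ → (-5,16,10)
river: ρ → (10,4,-11)
river: ρ → (-11,18,3)
river: ρ → (3,18,-11)
river: ρ → (-11,4,10)
river: ρ → (10,16,-5)
river: ρ → (-5,14,13)
river: ρ → (13,12,-6)
river: ρ → (-6,12,13)
ρ-cycle length = 10 (tail of 0 descent steps not counted)

10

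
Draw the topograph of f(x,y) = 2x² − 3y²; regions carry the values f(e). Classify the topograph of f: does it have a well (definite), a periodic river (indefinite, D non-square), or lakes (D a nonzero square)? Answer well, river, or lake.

D = b²−4ac = 0² − 4·2·(-3) = 24
D > 0 non-square ⇒ indefinite ⇒ periodic river

river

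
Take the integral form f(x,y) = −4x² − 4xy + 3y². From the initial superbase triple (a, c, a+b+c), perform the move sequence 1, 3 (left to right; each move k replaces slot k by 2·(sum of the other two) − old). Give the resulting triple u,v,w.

start (-4,3,-5) = (f(1,0),f(0,1),f(1,1))
replace slot 1: 2·(3+(-5)) − (-4) = 0 → (0,3,-5)
replace slot 3: 2·(0+3) − (-5) = 11 → (0,3,11)

0,3,11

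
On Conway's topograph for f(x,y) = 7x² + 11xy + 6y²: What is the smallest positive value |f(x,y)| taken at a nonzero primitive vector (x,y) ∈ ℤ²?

translate: b→-3 (≡11 mod 14), so (7,11,6)→(7,-3,2)
flip: (7,-3,2)→(2,3,7)
translate: b→-1 (≡3 mod 4), so (2,3,7)→(2,-1,6)
reduced (well bottom): (2,-1,6) with a≤c, −a<b≤a
well minimum = a = 2

2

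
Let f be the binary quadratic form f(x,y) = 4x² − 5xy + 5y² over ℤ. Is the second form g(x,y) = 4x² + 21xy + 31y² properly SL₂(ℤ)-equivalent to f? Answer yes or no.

D₁ = -55, D₂ = -55
f: translate: b→3 (≡-5 mod 8), so (4,-5,5)→(4,3,4)
f: reduced (well bottom): (4,3,4) with a≤c, −a<b≤a
g: translate: b→-3 (≡21 mod 8), so (4,21,31)→(4,-3,4)
g: flip: (4,-3,4)→(4,3,4)
g: reduced (well bottom): (4,3,4) with a≤c, −a<b≤a
reduced forms (4, 3, 4) vs (4, 3, 4) ⇒ equivalent

yes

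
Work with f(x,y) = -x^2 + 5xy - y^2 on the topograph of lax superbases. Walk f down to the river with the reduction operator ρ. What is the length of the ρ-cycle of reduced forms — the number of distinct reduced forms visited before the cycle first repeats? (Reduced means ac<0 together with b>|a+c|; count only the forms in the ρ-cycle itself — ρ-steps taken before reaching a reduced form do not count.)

D = 21, ⌊√D⌋ = 4
descent: ρ → (-1,3,3)  [lands on river]
river: ρ → (3,3,-1)
ρ-cycle length = 2 (tail of 1 descent step not counted)

2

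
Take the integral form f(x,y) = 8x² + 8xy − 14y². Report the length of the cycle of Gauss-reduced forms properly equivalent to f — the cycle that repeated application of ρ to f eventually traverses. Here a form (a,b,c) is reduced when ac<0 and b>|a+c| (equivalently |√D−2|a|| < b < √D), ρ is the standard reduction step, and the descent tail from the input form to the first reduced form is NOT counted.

D = 512, ⌊√D⌋ = 22
river: ρ → (-14,20,2)
river: ρ → (2,20,-14)
river: ρ → (-14,8,8)
river: ρ → (8,8,-14)
ρ-cycle length = 4 (tail of 0 descent steps not counted)

4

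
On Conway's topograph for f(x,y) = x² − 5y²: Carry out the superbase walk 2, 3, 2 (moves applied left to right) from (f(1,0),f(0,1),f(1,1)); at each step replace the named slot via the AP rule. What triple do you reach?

start (1,-5,-4) = (f(1,0),f(0,1),f(1,1))
replace slot 2: 2·(1+(-4)) − (-5) = -1 → (1,-1,-4)
replace slot 3: 2·(1+(-1)) − (-4) = 4 → (1,-1,4)
replace slot 2: 2·(1+4) − (-1) = 11 → (1,11,4)

1,11,4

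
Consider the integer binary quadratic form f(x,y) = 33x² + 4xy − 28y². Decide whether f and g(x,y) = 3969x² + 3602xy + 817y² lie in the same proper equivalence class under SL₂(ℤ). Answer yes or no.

D₁ = 3712, D₂ = 3712
river cycle of f (length 16): (-28, 52, 9), (9, 56, -16), (-16, 40, 33), (33, 26, -23), (-23, 20, 36), (36, 52, -7), (-7, 60, 4), (4, 60, -7), (-7, 52, 36), (36, 20, -23), … (6 more)
river cycle of g (length 16): (-28, 52, 9), (9, 56, -16), (-16, 40, 33), (33, 26, -23), (-23, 20, 36), (36, 52, -7), (-7, 60, 4), (4, 60, -7), (-7, 52, 36), (36, 20, -23), … (6 more)
cycles coincide ⇒ equivalent

yes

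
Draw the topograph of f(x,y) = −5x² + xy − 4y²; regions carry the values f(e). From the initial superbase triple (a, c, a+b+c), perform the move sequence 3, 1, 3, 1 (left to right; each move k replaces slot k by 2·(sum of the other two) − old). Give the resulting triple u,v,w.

start (-5,-4,-8) = (f(1,0),f(0,1),f(1,1))
replace slot 3: 2·((-5)+(-4)) − (-8) = -10 → (-5,-4,-10)
replace slot 1: 2·((-4)+(-10)) − (-5) = -23 → (-23,-4,-10)
replace slot 3: 2·((-23)+(-4)) − (-10) = -44 → (-23,-4,-44)
replace slot 1: 2·((-4)+(-44)) − (-23) = -73 → (-73,-4,-44)

-73,-4,-44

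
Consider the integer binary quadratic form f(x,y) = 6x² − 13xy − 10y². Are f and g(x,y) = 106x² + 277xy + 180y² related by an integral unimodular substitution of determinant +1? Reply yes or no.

D₁ = 409, D₂ = 409
river cycle of f (length 54): (-10, 13, 6), (6, 11, -12), (-12, 13, 5), (5, 17, -6), (-6, 19, 2), (2, 17, -15), (-15, 13, 4), (4, 19, -3), (-3, 17, 10), (10, 3, -10), … (44 more)
river cycle of g (length 54): (9, 7, -10), (-10, 13, 6), (6, 11, -12), (-12, 13, 5), (5, 17, -6), (-6, 19, 2), (2, 17, -15), (-15, 13, 4), (4, 19, -3), (-3, 17, 10), … (44 more)
cycles coincide ⇒ equivalent

yes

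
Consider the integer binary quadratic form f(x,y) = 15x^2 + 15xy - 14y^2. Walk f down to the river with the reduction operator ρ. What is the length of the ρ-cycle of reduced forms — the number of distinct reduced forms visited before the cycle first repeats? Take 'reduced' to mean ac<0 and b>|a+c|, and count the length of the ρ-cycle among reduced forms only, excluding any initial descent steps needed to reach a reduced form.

D = 1065, ⌊√D⌋ = 32
river: ρ → (-14,13,16)
river: ρ → (16,19,-11)
river: ρ → (-11,25,10)
river: ρ → (10,15,-21)
river: ρ → (-21,27,4)
river: ρ → (4,29,-14)
river: ρ → (-14,27,6)
river: ρ → (6,21,-26)
river: ρ → (-26,31,1)
river: ρ → (1,31,-26)
river: ρ → (-26,21,6)
river: ρ → (6,27,-14)
river: ρ → (-14,29,4)
river: ρ → (4,27,-21)
river: ρ → (-21,15,10)
river: ρ → (10,25,-11)
river: ρ → (-11,19,16)
river: ρ → (16,13,-14)
river: ρ → (-14,15,15)
river: ρ → (15,15,-14)
ρ-cycle length = 20 (tail of 0 descent steps not counted)

20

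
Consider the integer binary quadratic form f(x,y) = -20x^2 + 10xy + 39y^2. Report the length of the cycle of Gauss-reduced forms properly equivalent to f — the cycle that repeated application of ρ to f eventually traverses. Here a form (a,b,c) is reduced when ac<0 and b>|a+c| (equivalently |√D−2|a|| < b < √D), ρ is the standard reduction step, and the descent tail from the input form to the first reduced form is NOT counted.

D = 3220, ⌊√D⌋ = 56
descent: ρ → (39,-10,-20)
descent: ρ → (-20,50,9)  [lands on river]
river: ρ → (9,40,-45)
river: ρ → (-45,50,4)
river: ρ → (4,54,-19)
river: ρ → (-19,22,36)
river: ρ → (36,50,-5)
river: ρ → (-5,50,36)
river: ρ → (36,22,-19)
river: ρ → (-19,54,4)
river: ρ → (4,50,-45)
river: ρ → (-45,40,9)
river: ρ → (9,50,-20)
river: ρ → (-20,30,29)
river: ρ → (29,28,-21)
river: ρ → (-21,56,1)
river: ρ → (1,56,-21)
river: ρ → (-21,28,29)
river: ρ → (29,30,-20)
ρ-cycle length = 18 (tail of 2 descent steps not counted)

18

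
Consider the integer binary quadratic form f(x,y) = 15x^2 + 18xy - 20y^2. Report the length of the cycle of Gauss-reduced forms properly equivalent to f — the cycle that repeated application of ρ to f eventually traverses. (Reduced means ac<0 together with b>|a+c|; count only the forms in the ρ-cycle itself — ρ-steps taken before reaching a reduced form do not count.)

D = 1524, ⌊√D⌋ = 39
river: ρ → (-20,22,13)
river: ρ → (13,30,-12)
river: ρ → (-12,18,25)
river: ρ → (25,32,-5)
river: ρ → (-5,38,4)
river: ρ → (4,34,-23)
river: ρ → (-23,12,15)
river: ρ → (15,18,-20)
ρ-cycle length = 8 (tail of 0 descent steps not counted)

8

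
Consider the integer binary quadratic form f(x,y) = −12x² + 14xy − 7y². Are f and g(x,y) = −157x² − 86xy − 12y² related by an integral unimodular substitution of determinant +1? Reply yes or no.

D₁ = -140, D₂ = -140
f is negative-definite; reduce −f:
−f: translate: b→10 (≡-14 mod 24), so (12,-14,7)→(12,10,5)
−f: flip: (12,10,5)→(5,-10,12)
−f: translate: b→0 (≡-10 mod 10), so (5,-10,12)→(5,0,7)
−f: reduced (well bottom): (5,0,7) with a≤c, −a<b≤a
flip sign back: reduced form of f is (-5,0,-7)
g is negative-definite; reduce −g:
−g: flip: (157,86,12)→(12,-86,157)
−g: translate: b→10 (≡-86 mod 24), so (12,-86,157)→(12,10,5)
−g: flip: (12,10,5)→(5,-10,12)
−g: translate: b→0 (≡-10 mod 10), so (5,-10,12)→(5,0,7)
−g: reduced (well bottom): (5,0,7) with a≤c, −a<b≤a
flip sign back: reduced form of g is (-5,0,-7)
reduced forms (-5, 0, -7) vs (-5, 0, -7) ⇒ equivalent

yes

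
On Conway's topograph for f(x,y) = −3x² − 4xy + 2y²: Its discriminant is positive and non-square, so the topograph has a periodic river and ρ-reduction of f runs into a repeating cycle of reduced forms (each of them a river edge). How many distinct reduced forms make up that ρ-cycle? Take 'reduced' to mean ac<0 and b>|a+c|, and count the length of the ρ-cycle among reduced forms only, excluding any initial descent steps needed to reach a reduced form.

D = 40, ⌊√D⌋ = 6
descent: ρ → (2,4,-3)  [lands on river]
river: ρ → (-3,2,3)
river: ρ → (3,4,-2)
river: ρ → (-2,4,3)
river: ρ → (3,2,-3)
river: ρ → (-3,4,2)
ρ-cycle length = 6 (tail of 1 descent step not counted)

6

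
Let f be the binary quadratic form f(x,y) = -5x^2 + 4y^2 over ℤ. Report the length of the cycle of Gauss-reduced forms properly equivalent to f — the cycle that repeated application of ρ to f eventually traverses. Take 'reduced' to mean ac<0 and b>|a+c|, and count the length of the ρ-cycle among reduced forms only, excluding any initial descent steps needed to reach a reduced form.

D = 80, ⌊√D⌋ = 8
descent: ρ → (4,8,-1)  [lands on river]
river: ρ → (-1,8,4)
ρ-cycle length = 2 (tail of 1 descent step not counted)

2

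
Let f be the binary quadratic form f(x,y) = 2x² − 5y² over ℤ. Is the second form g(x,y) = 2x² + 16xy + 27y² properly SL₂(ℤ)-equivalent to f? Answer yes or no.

D₁ = 40, D₂ = 40
river cycle of f (length 6): (2, 4, -3), (-3, 2, 3), (3, 4, -2), (-2, 4, 3), (3, 2, -3), (-3, 4, 2)
river cycle of g (length 6): (2, 4, -3), (-3, 2, 3), (3, 4, -2), (-2, 4, 3), (3, 2, -3), (-3, 4, 2)
cycles coincide ⇒ equivalent

yes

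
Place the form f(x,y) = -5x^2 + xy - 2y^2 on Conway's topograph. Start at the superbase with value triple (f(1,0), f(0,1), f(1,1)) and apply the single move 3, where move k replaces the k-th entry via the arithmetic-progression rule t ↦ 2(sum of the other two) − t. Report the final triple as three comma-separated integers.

start (-5,-2,-6) = (f(1,0),f(0,1),f(1,1))
replace slot 3: 2·((-5)+(-2)) − (-6) = -8 → (-5,-2,-8)

-5,-2,-8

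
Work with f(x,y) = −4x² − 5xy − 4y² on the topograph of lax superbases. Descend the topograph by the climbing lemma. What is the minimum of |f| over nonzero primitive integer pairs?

translate: b→-3 (≡5 mod 8), so (4,5,4)→(4,-3,3)
flip: (4,-3,3)→(3,3,4)
reduced (well bottom): (3,3,4) with a≤c, −a<b≤a
well minimum |f| = |-3| = 3 (negative-definite)

3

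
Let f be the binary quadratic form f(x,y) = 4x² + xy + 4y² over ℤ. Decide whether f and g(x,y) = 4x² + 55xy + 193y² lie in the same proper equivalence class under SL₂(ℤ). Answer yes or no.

D₁ = -63, D₂ = -63
f: reduced (well bottom): (4,1,4) with a≤c, −a<b≤a
g: translate: b→-1 (≡55 mod 8), so (4,55,193)→(4,-1,4)
g: flip: (4,-1,4)→(4,1,4)
g: reduced (well bottom): (4,1,4) with a≤c, −a<b≤a
reduced forms (4, 1, 4) vs (4, 1, 4) ⇒ equivalent

yes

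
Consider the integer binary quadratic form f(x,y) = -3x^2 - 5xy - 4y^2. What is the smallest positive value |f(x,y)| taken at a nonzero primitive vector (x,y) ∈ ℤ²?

translate: b→-1 (≡5 mod 6), so (3,5,4)→(3,-1,2)
flip: (3,-1,2)→(2,1,3)
reduced (well bottom): (2,1,3) with a≤c, −a<b≤a
well minimum |f| = |-2| = 2 (negative-definite)

2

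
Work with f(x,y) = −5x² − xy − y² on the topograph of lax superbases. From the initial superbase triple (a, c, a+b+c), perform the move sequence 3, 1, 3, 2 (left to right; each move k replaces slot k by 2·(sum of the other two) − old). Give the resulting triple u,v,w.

start (-5,-1,-7) = (f(1,0),f(0,1),f(1,1))
replace slot 3: 2·((-5)+(-1)) − (-7) = -5 → (-5,-1,-5)
replace slot 1: 2·((-1)+(-5)) − (-5) = -7 → (-7,-1,-5)
replace slot 3: 2·((-7)+(-1)) − (-5) = -11 → (-7,-1,-11)
replace slot 2: 2·((-7)+(-11)) − (-1) = -35 → (-7,-35,-11)

-7,-35,-11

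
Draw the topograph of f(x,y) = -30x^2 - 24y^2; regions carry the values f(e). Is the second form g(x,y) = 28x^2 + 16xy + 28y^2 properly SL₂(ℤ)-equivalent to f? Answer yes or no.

D₁ = -2880, D₂ = -2880
f is negative-definite; reduce −f:
−f: flip: (30,0,24)→(24,0,30)
−f: reduced (well bottom): (24,0,30) with a≤c, −a<b≤a
flip sign back: reduced form of f is (-24,0,-30)
g: reduced (well bottom): (28,16,28) with a≤c, −a<b≤a
reduced forms (-24, 0, -30) vs (28, 16, 28) ⇒ inequivalent

no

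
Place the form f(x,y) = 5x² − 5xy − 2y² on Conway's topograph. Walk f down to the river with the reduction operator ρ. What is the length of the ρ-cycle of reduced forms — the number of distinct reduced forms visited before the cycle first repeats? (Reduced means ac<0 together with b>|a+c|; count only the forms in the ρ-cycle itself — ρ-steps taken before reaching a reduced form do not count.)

D = 65, ⌊√D⌋ = 8
descent: ρ → (-2,5,5)  [lands on river]
river: ρ → (5,5,-2)
river: ρ → (-2,7,2)
river: ρ → (2,5,-5)
river: ρ → (-5,5,2)
river: ρ → (2,7,-2)
ρ-cycle length = 6 (tail of 1 descent step not counted)

6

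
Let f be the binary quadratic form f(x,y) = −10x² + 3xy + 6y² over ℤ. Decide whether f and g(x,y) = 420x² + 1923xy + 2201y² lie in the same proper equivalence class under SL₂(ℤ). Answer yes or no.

D₁ = 249, D₂ = 249
river cycle of f (length 16): (6, 9, -7), (-7, 5, 8), (8, 11, -4), (-4, 13, 5), (5, 7, -10), (-10, 13, 2), (2, 15, -3), (-3, 15, 2), (2, 13, -10), (-10, 7, 5), … (6 more)
river cycle of g (length 16): (6, 9, -7), (-7, 5, 8), (8, 11, -4), (-4, 13, 5), (5, 7, -10), (-10, 13, 2), (2, 15, -3), (-3, 15, 2), (2, 13, -10), (-10, 7, 5), … (6 more)
cycles coincide ⇒ equivalent

yes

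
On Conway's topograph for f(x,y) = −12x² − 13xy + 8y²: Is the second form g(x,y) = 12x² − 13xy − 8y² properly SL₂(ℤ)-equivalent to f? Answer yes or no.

D₁ = 553, D₂ = 553
river cycle of f (length 26): (8, 13, -12), (-12, 11, 9), (9, 7, -14), (-14, 21, 2), (2, 23, -3), (-3, 19, 16), (16, 13, -6), (-6, 23, 1), (1, 23, -6), (-6, 13, 16), … (16 more)
river cycle of g (length 26): (-8, 13, 12), (12, 11, -9), (-9, 7, 14), (14, 21, -2), (-2, 23, 3), (3, 19, -16), (-16, 13, 6), (6, 23, -1), (-1, 23, 6), (6, 13, -16), … (16 more)
cycles differ ⇒ inequivalent

no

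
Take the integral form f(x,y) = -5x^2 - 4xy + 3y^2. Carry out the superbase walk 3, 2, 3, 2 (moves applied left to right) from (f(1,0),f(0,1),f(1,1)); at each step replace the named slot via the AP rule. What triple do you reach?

start (-5,3,-6) = (f(1,0),f(0,1),f(1,1))
replace slot 3: 2·((-5)+3) − (-6) = 2 → (-5,3,2)
replace slot 2: 2·((-5)+2) − 3 = -9 → (-5,-9,2)
replace slot 3: 2·((-5)+(-9)) − 2 = -30 → (-5,-9,-30)
replace slot 2: 2·((-5)+(-30)) − (-9) = -61 → (-5,-61,-30)

-5,-61,-30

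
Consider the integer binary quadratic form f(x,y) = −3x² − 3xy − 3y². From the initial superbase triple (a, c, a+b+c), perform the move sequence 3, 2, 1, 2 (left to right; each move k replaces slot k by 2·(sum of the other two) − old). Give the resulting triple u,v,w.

start (-3,-3,-9) = (f(1,0),f(0,1),f(1,1))
replace slot 3: 2·((-3)+(-3)) − (-9) = -3 → (-3,-3,-3)
replace slot 2: 2·((-3)+(-3)) − (-3) = -9 → (-3,-9,-3)
replace slot 1: 2·((-9)+(-3)) − (-3) = -21 → (-21,-9,-3)
replace slot 2: 2·((-21)+(-3)) − (-9) = -39 → (-21,-39,-3)

-21,-39,-3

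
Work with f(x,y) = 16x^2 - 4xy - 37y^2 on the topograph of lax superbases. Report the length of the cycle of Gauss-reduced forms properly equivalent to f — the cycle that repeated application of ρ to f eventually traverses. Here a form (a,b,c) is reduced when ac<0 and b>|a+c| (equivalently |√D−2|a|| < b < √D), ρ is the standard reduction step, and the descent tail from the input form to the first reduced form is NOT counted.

D = 2384, ⌊√D⌋ = 48
descent: ρ → (-37,4,16)
descent: ρ → (16,28,-25)  [lands on river]
river: ρ → (-25,22,19)
river: ρ → (19,16,-28)
river: ρ → (-28,40,7)
river: ρ → (7,44,-16)
river: ρ → (-16,20,31)
river: ρ → (31,42,-5)
river: ρ → (-5,48,4)
river: ρ → (4,48,-5)
river: ρ → (-5,42,31)
river: ρ → (31,20,-16)
river: ρ → (-16,44,7)
river: ρ → (7,40,-28)
river: ρ → (-28,16,19)
river: ρ → (19,22,-25)
river: ρ → (-25,28,16)
river: ρ → (16,36,-17)
river: ρ → (-17,32,20)
river: ρ → (20,48,-1)
river: ρ → (-1,48,20)
river: ρ → (20,32,-17)
river: ρ → (-17,36,16)
ρ-cycle length = 22 (tail of 2 descent steps not counted)

22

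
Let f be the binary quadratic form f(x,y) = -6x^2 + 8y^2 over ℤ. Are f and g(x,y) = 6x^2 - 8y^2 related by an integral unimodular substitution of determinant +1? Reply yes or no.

D₁ = 192, D₂ = 192
river cycle of f (length 2): (-6, 12, 2), (2, 12, -6)
river cycle of g (length 2): (6, 12, -2), (-2, 12, 6)
cycles differ ⇒ inequivalent

no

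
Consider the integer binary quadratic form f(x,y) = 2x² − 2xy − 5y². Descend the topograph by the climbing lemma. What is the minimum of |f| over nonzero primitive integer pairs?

descent: ρ → (-5,2,2)
descent: ρ → (2,6,-1)  [lands on river]
river: ρ → (-1,6,2)
closes: descent 2, river 2
min |a| on river = 1

1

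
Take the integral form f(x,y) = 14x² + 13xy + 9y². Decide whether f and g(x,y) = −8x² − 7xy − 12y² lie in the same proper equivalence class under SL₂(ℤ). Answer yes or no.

D₁ = -335, D₂ = -335
f: flip: (14,13,9)→(9,-13,14)
f: translate: b→5 (≡-13 mod 18), so (9,-13,14)→(9,5,10)
f: reduced (well bottom): (9,5,10) with a≤c, −a<b≤a
g is negative-definite; reduce −g:
−g: reduced (well bottom): (8,7,12) with a≤c, −a<b≤a
flip sign back: reduced form of g is (-8,-7,-12)
reduced forms (9, 5, 10) vs (-8, -7, -12) ⇒ inequivalent

no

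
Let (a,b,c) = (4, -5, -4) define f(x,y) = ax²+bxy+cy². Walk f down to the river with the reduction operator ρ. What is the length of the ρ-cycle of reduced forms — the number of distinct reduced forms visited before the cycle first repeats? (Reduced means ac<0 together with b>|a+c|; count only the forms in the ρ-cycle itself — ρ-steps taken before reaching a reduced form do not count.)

D = 89, ⌊√D⌋ = 9
descent: ρ → (-4,5,4)  [lands on river]
river: ρ → (4,3,-5)
river: ρ → (-5,7,2)
river: ρ → (2,9,-1)
river: ρ → (-1,9,2)
river: ρ → (2,7,-5)
river: ρ → (-5,3,4)
river: ρ → (4,5,-4)
river: ρ → (-4,3,5)
river: ρ → (5,7,-2)
river: ρ → (-2,9,1)
river: ρ → (1,9,-2)
river: ρ → (-2,7,5)
river: ρ → (5,3,-4)
ρ-cycle length = 14 (tail of 1 descent step not counted)

14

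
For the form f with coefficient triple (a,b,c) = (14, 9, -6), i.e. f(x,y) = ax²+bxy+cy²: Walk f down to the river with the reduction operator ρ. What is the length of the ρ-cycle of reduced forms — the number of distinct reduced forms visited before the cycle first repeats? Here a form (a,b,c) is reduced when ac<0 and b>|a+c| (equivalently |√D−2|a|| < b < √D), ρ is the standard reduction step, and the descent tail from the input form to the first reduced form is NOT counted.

D = 417, ⌊√D⌋ = 20
river: ρ → (-6,15,8)
river: ρ → (8,17,-4)
river: ρ → (-4,15,12)
river: ρ → (12,9,-7)
river: ρ → (-7,19,2)
river: ρ → (2,17,-16)
river: ρ → (-16,15,3)
river: ρ → (3,15,-16)
river: ρ → (-16,17,2)
river: ρ → (2,19,-7)
river: ρ → (-7,9,12)
river: ρ → (12,15,-4)
river: ρ → (-4,17,8)
river: ρ → (8,15,-6)
river: ρ → (-6,9,14)
river: ρ → (14,19,-1)
river: ρ → (-1,19,14)
river: ρ → (14,9,-6)
ρ-cycle length = 18 (tail of 0 descent steps not counted)

18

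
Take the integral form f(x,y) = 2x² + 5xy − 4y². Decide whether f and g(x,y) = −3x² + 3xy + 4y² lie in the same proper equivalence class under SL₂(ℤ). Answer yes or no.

D₁ = 57, D₂ = 57
river cycle of f (length 6): (-4, 3, 3), (3, 3, -4), (-4, 5, 2), (2, 7, -1), (-1, 7, 2), (2, 5, -4)
river cycle of g (length 6): (4, 5, -2), (-2, 7, 1), (1, 7, -2), (-2, 5, 4), (4, 3, -3), (-3, 3, 4)
cycles differ ⇒ inequivalent

no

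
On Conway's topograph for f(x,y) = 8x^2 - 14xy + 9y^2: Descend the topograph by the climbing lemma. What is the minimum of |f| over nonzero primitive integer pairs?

translate: b→2 (≡-14 mod 16), so (8,-14,9)→(8,2,3)
flip: (8,2,3)→(3,-2,8)
reduced (well bottom): (3,-2,8) with a≤c, −a<b≤a
well minimum = a = 3

3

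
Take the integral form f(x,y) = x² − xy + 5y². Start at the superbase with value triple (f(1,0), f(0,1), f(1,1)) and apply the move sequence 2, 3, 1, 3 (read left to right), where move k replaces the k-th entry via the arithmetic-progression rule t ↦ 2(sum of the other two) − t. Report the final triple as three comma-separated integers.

start (1,5,5) = (f(1,0),f(0,1),f(1,1))
replace slot 2: 2·(1+5) − 5 = 7 → (1,7,5)
replace slot 3: 2·(1+7) − 5 = 11 → (1,7,11)
replace slot 1: 2·(7+11) − 1 = 35 → (35,7,11)
replace slot 3: 2·(35+7) − 11 = 73 → (35,7,73)

35,7,73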